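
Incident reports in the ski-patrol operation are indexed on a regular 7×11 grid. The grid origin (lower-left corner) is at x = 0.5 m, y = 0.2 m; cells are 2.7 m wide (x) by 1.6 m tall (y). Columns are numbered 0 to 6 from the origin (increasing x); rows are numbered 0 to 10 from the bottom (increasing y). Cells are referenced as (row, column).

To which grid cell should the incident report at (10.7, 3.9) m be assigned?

(2, 3)

Column index: ⌊(10.7 − 0.5) / 2.7⌋ = ⌊3.778⌋ = 3
Row offset from origin: ⌊(3.9 − 0.2) / 1.6⌋ = ⌊2.312⌋ = 2 → row 2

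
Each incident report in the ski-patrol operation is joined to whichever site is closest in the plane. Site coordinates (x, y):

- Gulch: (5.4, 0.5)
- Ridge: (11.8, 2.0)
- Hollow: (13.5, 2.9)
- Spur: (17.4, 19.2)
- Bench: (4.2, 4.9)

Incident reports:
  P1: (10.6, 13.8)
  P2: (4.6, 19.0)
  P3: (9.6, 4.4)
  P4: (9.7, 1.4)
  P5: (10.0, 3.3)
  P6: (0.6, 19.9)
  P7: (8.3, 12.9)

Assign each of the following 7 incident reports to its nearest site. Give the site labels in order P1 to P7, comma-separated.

Spur, Spur, Ridge, Ridge, Ridge, Bench, Bench

P1 → Spur (d²=75.40)
P2 → Spur (d²=163.88)
P3 → Ridge (d²=10.60)
P4 → Ridge (d²=4.77)
P5 → Ridge (d²=4.93)
P6 → Bench (d²=237.96)
P7 → Bench (d²=80.81)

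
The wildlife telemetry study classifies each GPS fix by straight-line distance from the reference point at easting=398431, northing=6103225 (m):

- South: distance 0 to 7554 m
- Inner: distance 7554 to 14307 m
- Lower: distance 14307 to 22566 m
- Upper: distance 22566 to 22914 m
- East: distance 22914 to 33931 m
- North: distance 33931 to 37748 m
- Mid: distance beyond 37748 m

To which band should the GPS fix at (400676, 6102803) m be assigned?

South

Distance = √((400676−398431)² + (6102803−6103225)²) = √(5040025.000 + 178084.000) = 2284.318 m.
0 ≤ 2284.318 < 7554 → South.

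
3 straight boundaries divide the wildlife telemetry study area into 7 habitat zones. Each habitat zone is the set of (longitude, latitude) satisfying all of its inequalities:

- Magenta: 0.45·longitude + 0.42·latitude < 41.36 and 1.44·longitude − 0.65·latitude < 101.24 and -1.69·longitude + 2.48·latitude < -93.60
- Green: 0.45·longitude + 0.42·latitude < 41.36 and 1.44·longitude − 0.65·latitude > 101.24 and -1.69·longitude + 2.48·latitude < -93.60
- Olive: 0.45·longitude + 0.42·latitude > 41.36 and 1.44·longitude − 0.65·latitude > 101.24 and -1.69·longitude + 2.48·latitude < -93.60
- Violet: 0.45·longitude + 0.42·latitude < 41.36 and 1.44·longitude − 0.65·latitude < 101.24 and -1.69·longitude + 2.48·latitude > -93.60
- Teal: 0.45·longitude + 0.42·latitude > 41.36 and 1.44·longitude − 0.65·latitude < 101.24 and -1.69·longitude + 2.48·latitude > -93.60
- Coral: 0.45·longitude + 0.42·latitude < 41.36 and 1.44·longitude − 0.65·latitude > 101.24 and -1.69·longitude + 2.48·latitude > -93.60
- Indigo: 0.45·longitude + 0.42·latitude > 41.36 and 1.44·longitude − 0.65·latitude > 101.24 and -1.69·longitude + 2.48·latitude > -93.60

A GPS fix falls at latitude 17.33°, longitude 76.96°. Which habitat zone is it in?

Teal

0.45·76.96 + 0.42·17.33 = 41.911, which is > 41.36
1.44·76.96 − 0.65·17.33 = 99.558, which is < 101.24
-1.69·76.96 + 2.48·17.33 = -87.084, which is > -93.60
This sign pattern matches Teal.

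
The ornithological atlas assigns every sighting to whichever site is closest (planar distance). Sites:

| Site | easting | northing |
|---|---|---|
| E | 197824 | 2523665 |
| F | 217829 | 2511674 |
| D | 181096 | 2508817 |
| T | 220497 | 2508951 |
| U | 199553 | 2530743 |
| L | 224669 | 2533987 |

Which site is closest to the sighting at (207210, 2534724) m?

Squared distances to each site:
E: 210398477.000; F: 644065661.000; D: 1353113645.000; T: 840791898.000; U: 74478010.000; L: 305359850.000.
Minimum at U.

U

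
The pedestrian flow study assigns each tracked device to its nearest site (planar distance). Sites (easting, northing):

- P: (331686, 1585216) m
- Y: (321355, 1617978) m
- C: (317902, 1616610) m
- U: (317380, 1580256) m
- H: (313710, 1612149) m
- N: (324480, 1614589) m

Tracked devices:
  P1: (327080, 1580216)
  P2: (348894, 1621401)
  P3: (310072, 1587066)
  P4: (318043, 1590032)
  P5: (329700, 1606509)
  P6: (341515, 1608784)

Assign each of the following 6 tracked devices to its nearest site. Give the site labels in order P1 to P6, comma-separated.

P, N, U, U, N, N

P1 → P (d²=46215236.00)
P2 → N (d²=642446740.00)
P3 → U (d²=99782964.00)
P4 → U (d²=96009745.00)
P5 → N (d²=92534800.00)
P6 → N (d²=323889250.00)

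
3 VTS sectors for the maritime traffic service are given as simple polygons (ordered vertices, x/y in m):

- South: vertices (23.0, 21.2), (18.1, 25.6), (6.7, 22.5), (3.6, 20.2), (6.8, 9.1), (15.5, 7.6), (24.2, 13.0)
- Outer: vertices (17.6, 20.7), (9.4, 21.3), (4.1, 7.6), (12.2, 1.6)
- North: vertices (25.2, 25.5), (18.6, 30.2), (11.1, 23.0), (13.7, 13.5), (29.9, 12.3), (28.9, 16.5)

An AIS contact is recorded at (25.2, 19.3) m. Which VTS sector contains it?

Cast a ray rightward from (25.2, 19.3). For each polygon, the edges (by vertex number in listed order) whose endpoints lie on opposite sides of y = 19.3, where each meets that height, and whether that is right or left of the point:
South: 4–5 at x≈3.86 (left), 7–1 at x≈23.28 (left) → 0 crossings.
Outer: 2–3 at x≈8.63 (left), 4–1 at x≈17.20 (left) → 0 crossings.
North: 3–4 at x≈12.11 (left), 6–1 at x≈27.75 (right) → 1 crossing.
Only North has an odd count, so the point is inside North.

North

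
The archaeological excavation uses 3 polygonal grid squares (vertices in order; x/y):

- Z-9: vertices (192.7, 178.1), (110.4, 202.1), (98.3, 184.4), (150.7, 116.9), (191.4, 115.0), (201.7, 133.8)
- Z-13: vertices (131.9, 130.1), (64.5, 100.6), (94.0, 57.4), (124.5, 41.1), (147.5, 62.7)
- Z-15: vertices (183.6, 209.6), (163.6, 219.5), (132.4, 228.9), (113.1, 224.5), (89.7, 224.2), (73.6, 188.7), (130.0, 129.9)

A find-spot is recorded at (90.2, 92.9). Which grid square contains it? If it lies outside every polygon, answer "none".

Z-13

Cast a ray rightward from (90.2, 92.9). For each polygon, the edges (by vertex number in listed order) whose endpoints lie on opposite sides of y = 92.9, where each meets that height, and whether that is right or left of the point:
Z-9: no edge straddles that height → 0 crossings.
Z-13: 2–3 at x≈69.76 (left), 5–1 at x≈140.51 (right) → 1 crossing.
Z-15: no edge straddles that height → 0 crossings.
Only Z-13 has an odd count, so the point is inside Z-13.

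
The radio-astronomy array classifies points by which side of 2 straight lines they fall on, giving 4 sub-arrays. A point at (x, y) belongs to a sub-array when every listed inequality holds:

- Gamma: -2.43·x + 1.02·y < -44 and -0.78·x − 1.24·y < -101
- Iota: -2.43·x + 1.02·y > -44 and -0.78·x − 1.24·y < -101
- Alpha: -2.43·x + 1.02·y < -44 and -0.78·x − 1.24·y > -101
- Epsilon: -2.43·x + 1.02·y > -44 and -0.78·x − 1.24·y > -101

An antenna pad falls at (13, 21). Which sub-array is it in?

Epsilon

-2.43·13 + 1.02·21 = -10.170, which is > -44
-0.78·13 − 1.24·21 = -36.180, which is > -101
This sign pattern matches Epsilon.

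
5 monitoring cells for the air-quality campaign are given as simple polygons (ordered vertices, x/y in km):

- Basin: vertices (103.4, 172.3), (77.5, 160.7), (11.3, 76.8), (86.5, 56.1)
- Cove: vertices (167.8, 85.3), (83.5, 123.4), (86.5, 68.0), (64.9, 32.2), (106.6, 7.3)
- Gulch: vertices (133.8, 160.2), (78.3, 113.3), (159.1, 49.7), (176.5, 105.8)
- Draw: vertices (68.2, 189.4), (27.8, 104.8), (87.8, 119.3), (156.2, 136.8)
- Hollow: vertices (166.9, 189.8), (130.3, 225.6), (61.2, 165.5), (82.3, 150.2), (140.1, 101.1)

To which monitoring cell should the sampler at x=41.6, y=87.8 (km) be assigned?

Cast a ray rightward from (41.6, 87.8). For each polygon, the edges (by vertex number in listed order) whose endpoints lie on opposite sides of y = 87.8, where each meets that height, and whether that is right or left of the point:
Basin: 2–3 at x≈19.98 (left), 4–1 at x≈91.11 (right) → 1 crossing.
Cove: 1–2 at x≈162.27 (right), 2–3 at x≈85.43 (right) → 2 crossings.
Gulch: 2–3 at x≈110.70 (right), 3–4 at x≈170.92 (right) → 2 crossings.
Draw: no edge straddles that height → 0 crossings.
Hollow: no edge straddles that height → 0 crossings.
Only Basin has an odd count, so the point is inside Basin.

Basin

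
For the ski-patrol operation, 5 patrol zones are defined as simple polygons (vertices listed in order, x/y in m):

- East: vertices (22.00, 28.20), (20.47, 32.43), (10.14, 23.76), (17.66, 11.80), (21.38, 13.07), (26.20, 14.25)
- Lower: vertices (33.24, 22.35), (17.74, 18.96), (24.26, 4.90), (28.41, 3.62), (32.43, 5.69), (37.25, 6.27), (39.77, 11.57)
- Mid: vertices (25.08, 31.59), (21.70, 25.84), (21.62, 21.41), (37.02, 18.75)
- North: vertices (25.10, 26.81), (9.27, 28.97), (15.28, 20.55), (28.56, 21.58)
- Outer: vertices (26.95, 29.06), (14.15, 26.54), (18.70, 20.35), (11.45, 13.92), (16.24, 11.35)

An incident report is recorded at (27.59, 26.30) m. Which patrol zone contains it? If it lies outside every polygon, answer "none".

Mid

Cast a ray rightward from (27.59, 26.30). For each polygon, the edges (by vertex number in listed order) whose endpoints lie on opposite sides of y = 26.30, where each meets that height, and whether that is right or left of the point:
East: 2–3 at x≈13.166 (left), 6–1 at x≈22.572 (left) → 0 crossings.
Lower: no edge straddles that height → 0 crossings.
Mid: 1–2 at x≈21.970 (left), 4–1 at x≈29.999 (right) → 1 crossing.
North: 2–3 at x≈11.176 (left), 4–1 at x≈25.437 (left) → 0 crossings.
Outer: 2–3 at x≈14.326 (left), 5–1 at x≈25.281 (left) → 0 crossings.
Only Mid has an odd count, so the point is inside Mid.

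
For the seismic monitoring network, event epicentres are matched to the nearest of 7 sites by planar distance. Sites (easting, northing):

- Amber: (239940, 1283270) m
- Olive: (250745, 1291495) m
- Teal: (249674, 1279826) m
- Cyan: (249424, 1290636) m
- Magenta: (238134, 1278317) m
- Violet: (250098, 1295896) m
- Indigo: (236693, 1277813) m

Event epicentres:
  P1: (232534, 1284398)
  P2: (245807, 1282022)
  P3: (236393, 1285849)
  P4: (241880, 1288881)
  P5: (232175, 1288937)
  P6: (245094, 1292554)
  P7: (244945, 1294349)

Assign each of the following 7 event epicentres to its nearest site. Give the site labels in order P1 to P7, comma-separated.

Amber, Teal, Amber, Amber, Amber, Cyan, Violet

P1 → Amber (d²=56121220.00)
P2 → Teal (d²=19776105.00)
P3 → Amber (d²=19232450.00)
P4 → Amber (d²=35246921.00)
P5 → Amber (d²=92410114.00)
P6 → Cyan (d²=22427624.00)
P7 → Violet (d²=28946618.00)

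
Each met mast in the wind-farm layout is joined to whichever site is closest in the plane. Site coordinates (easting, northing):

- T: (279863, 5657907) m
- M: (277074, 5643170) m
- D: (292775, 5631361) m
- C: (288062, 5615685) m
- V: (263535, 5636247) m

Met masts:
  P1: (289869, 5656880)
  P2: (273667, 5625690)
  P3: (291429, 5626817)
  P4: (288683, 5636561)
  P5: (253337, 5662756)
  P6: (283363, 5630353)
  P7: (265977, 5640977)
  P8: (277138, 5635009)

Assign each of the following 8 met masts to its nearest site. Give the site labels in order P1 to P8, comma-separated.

P1 → T (d²=101174765.00)
P2 → V (d²=214107673.00)
P3 → D (d²=22459652.00)
P4 → D (d²=43784464.00)
P5 → T (d²=727141477.00)
P6 → D (d²=89601808.00)
P7 → V (d²=28336264.00)
P8 → M (d²=66606017.00)

T, V, D, D, T, D, V, M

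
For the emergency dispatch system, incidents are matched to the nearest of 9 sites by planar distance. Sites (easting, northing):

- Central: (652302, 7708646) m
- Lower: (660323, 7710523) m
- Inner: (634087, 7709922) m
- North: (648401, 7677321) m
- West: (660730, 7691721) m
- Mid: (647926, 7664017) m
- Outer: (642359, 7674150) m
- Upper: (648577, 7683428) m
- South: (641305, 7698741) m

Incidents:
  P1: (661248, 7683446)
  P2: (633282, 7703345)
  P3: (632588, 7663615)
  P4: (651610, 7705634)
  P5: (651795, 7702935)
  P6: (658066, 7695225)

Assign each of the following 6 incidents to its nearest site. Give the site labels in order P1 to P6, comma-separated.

West, Inner, Outer, Central, Central, West

P1 → West (d²=68743949.00)
P2 → Inner (d²=43904954.00)
P3 → Outer (d²=206458666.00)
P4 → Central (d²=9551008.00)
P5 → Central (d²=32872570.00)
P6 → West (d²=19374912.00)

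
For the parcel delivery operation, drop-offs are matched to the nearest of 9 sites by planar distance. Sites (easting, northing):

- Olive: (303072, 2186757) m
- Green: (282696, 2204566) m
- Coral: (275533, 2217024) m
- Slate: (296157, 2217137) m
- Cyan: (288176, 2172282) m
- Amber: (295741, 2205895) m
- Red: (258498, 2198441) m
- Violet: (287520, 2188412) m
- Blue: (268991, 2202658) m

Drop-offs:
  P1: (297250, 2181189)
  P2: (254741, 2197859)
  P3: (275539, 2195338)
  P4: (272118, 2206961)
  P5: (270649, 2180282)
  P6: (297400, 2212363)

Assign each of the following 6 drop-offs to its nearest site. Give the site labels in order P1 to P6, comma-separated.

Olive, Red, Blue, Blue, Violet, Slate

P1 → Olive (d²=64898308.00)
P2 → Red (d²=14453773.00)
P3 → Blue (d²=96458704.00)
P4 → Blue (d²=28293938.00)
P5 → Violet (d²=350727541.00)
P6 → Slate (d²=24336125.00)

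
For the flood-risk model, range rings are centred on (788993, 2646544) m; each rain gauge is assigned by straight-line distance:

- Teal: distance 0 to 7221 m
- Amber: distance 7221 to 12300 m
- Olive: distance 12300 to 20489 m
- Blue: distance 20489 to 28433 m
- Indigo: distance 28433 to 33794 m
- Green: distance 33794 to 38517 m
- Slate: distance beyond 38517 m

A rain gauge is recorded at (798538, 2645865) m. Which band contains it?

Distance = √((798538−788993)² + (2645865−2646544)²) = √(91107025.000 + 461041.000) = 9569.120 m.
7221 ≤ 9569.120 < 12300 → Amber.

Amber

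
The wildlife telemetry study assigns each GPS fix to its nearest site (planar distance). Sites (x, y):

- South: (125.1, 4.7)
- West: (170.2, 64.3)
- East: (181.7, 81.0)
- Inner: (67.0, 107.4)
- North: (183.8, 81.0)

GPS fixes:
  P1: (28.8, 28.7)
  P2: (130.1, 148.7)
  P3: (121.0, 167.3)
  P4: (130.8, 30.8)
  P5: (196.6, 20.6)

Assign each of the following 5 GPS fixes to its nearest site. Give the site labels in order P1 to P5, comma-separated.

Inner, Inner, Inner, South, West

P1 → Inner (d²=7652.93)
P2 → Inner (d²=5687.30)
P3 → Inner (d²=6504.01)
P4 → South (d²=713.70)
P5 → West (d²=2606.65)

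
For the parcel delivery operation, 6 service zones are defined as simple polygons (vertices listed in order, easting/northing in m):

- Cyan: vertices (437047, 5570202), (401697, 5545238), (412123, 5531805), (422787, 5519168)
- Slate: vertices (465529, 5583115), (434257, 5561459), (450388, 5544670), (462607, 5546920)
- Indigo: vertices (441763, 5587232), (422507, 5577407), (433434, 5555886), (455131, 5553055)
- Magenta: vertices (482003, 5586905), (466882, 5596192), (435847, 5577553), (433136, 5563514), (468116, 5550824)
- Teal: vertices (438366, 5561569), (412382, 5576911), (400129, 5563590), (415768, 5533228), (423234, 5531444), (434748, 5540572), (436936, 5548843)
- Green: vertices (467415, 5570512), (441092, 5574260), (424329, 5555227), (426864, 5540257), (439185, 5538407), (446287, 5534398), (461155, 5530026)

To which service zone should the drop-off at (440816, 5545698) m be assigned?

Green

Cast a ray rightward from (440816, 5545698). For each polygon, the edges (by vertex number in listed order) whose endpoints lie on opposite sides of northing = 5545698, where each meets that height, and whether that is right or left of the point:
Cyan: 1–2 at easting≈402348.4 (left), 4–1 at easting≈430200.1 (left) → 0 crossings.
Slate: 2–3 at easting≈449400.3 (right), 3–4 at easting≈455970.7 (right) → 2 crossings.
Indigo: no edge straddles that height → 0 crossings.
Magenta: no edge straddles that height → 0 crossings.
Teal: 3–4 at easting≈409344.9 (left), 6–7 at easting≈436104.0 (left) → 0 crossings.
Green: 3–4 at easting≈425942.6 (left), 7–1 at easting≈463578.2 (right) → 1 crossing.
Only Green has an odd count, so the point is inside Green.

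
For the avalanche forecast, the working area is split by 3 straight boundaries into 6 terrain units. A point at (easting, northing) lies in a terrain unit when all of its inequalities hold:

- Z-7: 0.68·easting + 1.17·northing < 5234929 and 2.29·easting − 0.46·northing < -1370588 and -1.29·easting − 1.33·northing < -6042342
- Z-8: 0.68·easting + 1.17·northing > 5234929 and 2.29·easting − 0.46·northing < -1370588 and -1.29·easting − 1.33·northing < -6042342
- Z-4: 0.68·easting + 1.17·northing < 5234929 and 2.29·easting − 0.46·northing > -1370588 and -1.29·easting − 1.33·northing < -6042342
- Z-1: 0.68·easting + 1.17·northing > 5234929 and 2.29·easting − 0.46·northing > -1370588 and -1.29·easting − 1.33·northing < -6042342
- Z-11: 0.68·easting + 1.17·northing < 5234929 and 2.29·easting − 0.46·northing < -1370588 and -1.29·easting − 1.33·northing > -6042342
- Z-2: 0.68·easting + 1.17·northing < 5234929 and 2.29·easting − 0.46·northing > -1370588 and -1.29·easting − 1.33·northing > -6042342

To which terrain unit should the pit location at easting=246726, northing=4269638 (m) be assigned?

0.68·246726 + 1.17·4269638 = 5163250.140, which is < 5234929
2.29·246726 − 0.46·4269638 = -1399030.940, which is < -1370588
-1.29·246726 − 1.33·4269638 = -5996895.080, which is > -6042342
This sign pattern matches Z-11.

Z-11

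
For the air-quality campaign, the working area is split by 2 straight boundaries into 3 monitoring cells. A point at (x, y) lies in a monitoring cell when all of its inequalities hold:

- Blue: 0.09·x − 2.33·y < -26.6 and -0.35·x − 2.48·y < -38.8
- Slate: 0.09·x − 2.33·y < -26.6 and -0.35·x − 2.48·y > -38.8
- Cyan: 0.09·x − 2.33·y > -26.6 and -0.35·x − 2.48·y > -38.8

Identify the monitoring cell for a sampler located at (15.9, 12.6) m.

0.09·15.9 − 2.33·12.6 = -27.927, which is < -26.6
-0.35·15.9 − 2.48·12.6 = -36.813, which is > -38.8
This sign pattern matches Slate.

Slate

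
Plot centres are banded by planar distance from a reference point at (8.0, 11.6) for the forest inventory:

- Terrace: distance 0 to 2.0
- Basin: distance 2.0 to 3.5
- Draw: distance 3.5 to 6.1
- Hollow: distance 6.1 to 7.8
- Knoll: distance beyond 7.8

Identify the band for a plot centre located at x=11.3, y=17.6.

Distance = √((11.3−8.0)² + (17.6−11.6)²) = √(10.890 + 36.000) = 6.848.
6.1 ≤ 6.848 < 7.8 → Hollow.

Hollow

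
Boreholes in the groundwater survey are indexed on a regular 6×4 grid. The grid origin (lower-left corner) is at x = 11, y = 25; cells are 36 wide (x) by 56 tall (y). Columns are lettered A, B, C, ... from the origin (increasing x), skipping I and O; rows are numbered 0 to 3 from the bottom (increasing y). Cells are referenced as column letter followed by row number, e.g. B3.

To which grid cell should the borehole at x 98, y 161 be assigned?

C2

Column index: ⌊(98 − 11) / 36⌋ = ⌊2.417⌋ = 2 → column C
Row offset from origin: ⌊(161 − 25) / 56⌋ = ⌊2.429⌋ = 2 → row 2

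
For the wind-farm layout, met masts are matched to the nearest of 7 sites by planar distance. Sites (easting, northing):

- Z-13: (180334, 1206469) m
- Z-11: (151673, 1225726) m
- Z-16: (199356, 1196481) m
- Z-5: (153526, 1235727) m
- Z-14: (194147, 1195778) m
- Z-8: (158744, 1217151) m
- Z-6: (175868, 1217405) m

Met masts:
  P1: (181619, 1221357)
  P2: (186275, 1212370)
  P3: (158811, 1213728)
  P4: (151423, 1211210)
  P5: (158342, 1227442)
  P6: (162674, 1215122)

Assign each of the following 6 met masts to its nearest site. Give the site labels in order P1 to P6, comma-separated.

P1 → Z-6 (d²=48692305.00)
P2 → Z-13 (d²=70117282.00)
P3 → Z-8 (d²=11721418.00)
P4 → Z-8 (d²=88892522.00)
P5 → Z-11 (d²=47420217.00)
P6 → Z-8 (d²=19561741.00)

Z-6, Z-13, Z-8, Z-8, Z-11, Z-8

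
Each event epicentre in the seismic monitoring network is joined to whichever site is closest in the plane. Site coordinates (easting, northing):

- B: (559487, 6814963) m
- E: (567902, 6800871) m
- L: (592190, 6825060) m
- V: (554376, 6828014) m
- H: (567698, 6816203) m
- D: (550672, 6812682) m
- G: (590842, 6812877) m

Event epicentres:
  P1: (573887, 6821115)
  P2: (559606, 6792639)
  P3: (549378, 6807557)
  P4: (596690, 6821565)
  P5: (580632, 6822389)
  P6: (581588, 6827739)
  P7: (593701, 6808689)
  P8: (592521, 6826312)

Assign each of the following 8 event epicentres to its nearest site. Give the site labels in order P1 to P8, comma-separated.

H, E, D, L, L, L, G, L

P1 → H (d²=62431465.00)
P2 → E (d²=136589440.00)
P3 → D (d²=27940061.00)
P4 → L (d²=32465025.00)
P5 → L (d²=140721605.00)
P6 → L (d²=119579445.00)
P7 → G (d²=25713225.00)
P8 → L (d²=1677065.00)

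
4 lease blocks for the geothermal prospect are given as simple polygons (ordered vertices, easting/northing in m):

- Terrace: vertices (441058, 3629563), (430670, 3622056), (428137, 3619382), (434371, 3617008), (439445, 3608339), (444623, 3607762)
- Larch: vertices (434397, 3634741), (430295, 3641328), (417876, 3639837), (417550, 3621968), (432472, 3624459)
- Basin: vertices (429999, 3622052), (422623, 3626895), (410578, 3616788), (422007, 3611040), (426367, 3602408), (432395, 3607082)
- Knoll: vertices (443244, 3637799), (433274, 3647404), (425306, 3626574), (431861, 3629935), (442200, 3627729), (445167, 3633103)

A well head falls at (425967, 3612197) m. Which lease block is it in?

Basin

Cast a ray rightward from (425967, 3612197). For each polygon, the edges (by vertex number in listed order) whose endpoints lie on opposite sides of northing = 3612197, where each meets that height, and whether that is right or left of the point:
Terrace: 4–5 at easting≈437186.9 (right), 6–1 at easting≈443897.8 (right) → 2 crossings.
Larch: no edge straddles that height → 0 crossings.
Basin: 3–4 at easting≈419706.5 (left), 6–1 at easting≈431576.3 (right) → 1 crossing.
Knoll: no edge straddles that height → 0 crossings.
Only Basin has an odd count, so the point is inside Basin.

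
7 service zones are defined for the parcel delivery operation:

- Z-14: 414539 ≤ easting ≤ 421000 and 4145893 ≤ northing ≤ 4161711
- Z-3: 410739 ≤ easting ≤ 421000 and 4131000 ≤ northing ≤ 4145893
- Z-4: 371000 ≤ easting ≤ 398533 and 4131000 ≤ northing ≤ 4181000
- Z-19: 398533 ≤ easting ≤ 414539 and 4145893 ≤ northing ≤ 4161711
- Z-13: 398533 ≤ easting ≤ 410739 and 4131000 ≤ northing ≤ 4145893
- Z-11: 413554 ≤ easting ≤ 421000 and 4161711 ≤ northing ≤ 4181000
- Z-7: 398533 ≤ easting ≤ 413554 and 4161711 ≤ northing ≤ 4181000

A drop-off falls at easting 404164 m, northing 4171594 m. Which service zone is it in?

The point has easting = 404164 and northing = 4171594.
Only Z-7 satisfies 398533 ≤ easting ≤ 413554 and 4161711 ≤ northing ≤ 4181000.

Z-7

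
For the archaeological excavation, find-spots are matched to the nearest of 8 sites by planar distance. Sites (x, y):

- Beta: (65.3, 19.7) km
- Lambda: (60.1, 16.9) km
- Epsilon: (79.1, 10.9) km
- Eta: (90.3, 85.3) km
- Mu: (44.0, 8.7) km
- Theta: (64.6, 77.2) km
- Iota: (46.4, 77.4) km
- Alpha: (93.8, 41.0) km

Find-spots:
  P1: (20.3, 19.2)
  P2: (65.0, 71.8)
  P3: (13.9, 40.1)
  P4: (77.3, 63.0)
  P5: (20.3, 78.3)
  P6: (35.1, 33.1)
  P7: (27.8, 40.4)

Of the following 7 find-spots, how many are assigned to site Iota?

P1 → Mu
P2 → Theta
P3 → Mu
P4 → Theta
P5 → Iota
P6 → Mu
P7 → Mu
1 of the 7 goes to Iota.

1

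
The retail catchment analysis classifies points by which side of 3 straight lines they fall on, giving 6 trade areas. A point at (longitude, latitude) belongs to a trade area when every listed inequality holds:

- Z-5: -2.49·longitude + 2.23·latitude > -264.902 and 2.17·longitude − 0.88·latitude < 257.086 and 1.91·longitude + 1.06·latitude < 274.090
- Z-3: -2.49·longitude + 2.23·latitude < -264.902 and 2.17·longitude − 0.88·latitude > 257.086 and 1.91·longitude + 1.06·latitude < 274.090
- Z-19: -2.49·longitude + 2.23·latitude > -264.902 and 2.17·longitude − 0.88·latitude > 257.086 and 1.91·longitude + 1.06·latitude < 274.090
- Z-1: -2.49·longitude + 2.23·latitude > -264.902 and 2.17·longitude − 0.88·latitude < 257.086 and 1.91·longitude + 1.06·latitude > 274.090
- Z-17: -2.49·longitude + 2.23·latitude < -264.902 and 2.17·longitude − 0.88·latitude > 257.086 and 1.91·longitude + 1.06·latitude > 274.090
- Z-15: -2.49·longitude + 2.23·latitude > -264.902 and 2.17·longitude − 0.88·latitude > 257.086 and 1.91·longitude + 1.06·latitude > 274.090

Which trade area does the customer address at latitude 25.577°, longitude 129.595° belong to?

-2.49·129.595 + 2.23·25.577 = -265.655, which is < -264.902
2.17·129.595 − 0.88·25.577 = 258.713, which is > 257.086
1.91·129.595 + 1.06·25.577 = 274.638, which is > 274.090
This sign pattern matches Z-17.

Z-17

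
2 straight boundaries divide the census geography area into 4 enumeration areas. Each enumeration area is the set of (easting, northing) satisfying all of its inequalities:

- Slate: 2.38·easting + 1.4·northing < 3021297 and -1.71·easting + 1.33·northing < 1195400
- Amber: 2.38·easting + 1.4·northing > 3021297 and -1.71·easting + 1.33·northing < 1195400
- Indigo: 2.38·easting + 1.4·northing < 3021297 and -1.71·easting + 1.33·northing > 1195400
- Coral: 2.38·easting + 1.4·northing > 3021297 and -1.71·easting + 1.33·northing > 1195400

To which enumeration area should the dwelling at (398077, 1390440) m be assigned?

2.38·398077 + 1.4·1390440 = 2894039.260, which is < 3021297
-1.71·398077 + 1.33·1390440 = 1168573.530, which is < 1195400
This sign pattern matches Slate.

Slate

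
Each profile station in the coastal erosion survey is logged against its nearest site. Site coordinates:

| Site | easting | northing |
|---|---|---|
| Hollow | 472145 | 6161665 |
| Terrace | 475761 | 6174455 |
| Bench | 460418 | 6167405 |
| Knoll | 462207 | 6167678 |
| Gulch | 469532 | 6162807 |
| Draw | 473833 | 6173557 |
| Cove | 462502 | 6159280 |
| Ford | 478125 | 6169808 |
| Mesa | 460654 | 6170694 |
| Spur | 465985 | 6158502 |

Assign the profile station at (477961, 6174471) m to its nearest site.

Squared distances to each site:
Hollow: 197819492.000; Terrace: 4840256.000; Bench: 357685205.000; Knoll: 294333365.000; Gulch: 207096937.000; Draw: 17875780.000; Cove: 469747162.000; Ford: 21770465.000; Mesa: 313797978.000; Spur: 398433537.000.
Minimum at Terrace.

Terrace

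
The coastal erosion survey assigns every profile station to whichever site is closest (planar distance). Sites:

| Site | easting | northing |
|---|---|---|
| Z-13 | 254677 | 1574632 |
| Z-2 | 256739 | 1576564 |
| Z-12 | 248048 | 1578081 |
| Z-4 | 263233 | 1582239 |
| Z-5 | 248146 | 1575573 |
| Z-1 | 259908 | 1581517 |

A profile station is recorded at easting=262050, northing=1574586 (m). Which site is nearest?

Z-2

Squared distances to each site:
Z-13: 54363245.000; Z-2: 32119205.000; Z-12: 208271029.000; Z-4: 59967898.000; Z-5: 194295385.000; Z-1: 52626925.000.
Minimum at Z-2.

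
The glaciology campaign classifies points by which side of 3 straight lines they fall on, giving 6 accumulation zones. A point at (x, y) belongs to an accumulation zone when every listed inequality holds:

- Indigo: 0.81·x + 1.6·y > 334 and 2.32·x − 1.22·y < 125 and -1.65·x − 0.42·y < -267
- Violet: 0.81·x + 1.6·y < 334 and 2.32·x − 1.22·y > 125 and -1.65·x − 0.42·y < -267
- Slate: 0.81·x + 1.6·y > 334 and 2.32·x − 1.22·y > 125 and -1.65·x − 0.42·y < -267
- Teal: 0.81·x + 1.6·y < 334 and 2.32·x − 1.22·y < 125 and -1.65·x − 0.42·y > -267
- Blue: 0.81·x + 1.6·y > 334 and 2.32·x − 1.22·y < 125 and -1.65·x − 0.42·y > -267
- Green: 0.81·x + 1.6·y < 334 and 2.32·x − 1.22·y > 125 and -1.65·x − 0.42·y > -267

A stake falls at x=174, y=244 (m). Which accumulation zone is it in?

0.81·174 + 1.6·244 = 531.340, which is > 334
2.32·174 − 1.22·244 = 106.000, which is < 125
-1.65·174 − 0.42·244 = -389.580, which is < -267
This sign pattern matches Indigo.

Indigo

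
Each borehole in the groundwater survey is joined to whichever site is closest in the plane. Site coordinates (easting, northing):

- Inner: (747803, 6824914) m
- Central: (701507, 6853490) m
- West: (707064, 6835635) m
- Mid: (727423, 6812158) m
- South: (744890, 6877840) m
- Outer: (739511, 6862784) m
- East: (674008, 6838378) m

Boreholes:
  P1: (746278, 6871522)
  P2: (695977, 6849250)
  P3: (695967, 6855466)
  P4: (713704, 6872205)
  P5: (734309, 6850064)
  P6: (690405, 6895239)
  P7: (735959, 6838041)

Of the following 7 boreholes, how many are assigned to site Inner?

P1 → South
P2 → Central
P3 → Central
P4 → Central
P5 → Outer
P6 → Central
P7 → Inner
1 of the 7 goes to Inner.

1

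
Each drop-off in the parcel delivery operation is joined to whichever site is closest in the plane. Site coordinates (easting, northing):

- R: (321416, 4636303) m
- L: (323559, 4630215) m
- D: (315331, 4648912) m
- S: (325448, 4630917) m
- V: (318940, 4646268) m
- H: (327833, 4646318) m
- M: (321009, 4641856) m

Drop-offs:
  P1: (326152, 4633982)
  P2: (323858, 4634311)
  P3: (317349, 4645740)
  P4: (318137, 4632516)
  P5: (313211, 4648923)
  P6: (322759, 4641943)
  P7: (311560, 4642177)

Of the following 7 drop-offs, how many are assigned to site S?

P1 → S
P2 → R
P3 → V
P4 → R
P5 → D
P6 → M
P7 → D
1 of the 7 goes to S.

1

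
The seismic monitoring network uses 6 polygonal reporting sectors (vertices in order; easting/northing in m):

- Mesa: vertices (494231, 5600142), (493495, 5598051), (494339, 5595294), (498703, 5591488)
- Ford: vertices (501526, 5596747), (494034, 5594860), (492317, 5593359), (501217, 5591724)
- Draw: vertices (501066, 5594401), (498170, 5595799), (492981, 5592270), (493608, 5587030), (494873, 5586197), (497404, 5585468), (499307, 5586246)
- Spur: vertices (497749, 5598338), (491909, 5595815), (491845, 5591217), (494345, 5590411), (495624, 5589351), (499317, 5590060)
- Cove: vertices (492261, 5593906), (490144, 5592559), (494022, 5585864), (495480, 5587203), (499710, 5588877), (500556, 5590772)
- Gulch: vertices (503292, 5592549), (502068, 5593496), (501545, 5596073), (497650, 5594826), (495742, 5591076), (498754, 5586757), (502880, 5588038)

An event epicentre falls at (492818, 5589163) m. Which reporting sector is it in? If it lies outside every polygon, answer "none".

Cast a ray rightward from (492818, 5589163). For each polygon, the edges (by vertex number in listed order) whose endpoints lie on opposite sides of northing = 5589163, where each meets that height, and whether that is right or left of the point:
Mesa: no edge straddles that height → 0 crossings.
Ford: no edge straddles that height → 0 crossings.
Draw: 3–4 at easting≈493352.8 (right), 7–1 at easting≈499936.2 (right) → 2 crossings.
Spur: no edge straddles that height → 0 crossings.
Cove: 2–3 at easting≈492111.1 (left), 5–6 at easting≈499837.7 (right) → 1 crossing.
Gulch: 5–6 at easting≈497076.1 (right), 7–1 at easting≈502982.7 (right) → 2 crossings.
Only Cove has an odd count, so the point is inside Cove.

Cove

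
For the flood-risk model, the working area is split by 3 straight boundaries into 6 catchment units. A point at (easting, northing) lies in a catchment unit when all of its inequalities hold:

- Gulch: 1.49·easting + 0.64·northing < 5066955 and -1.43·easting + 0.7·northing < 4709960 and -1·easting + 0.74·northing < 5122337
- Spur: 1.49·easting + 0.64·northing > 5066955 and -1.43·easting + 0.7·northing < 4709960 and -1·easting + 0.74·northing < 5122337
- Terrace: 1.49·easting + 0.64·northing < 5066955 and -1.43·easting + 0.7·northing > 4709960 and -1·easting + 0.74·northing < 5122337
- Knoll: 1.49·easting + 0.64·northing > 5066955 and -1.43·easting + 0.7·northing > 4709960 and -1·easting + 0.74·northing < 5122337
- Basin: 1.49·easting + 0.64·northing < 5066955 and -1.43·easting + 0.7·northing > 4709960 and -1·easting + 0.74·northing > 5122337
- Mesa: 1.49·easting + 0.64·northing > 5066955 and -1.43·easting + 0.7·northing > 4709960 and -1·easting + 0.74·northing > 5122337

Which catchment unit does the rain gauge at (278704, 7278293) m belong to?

1.49·278704 + 0.64·7278293 = 5073376.480, which is > 5066955
-1.43·278704 + 0.7·7278293 = 4696258.380, which is < 4709960
-1·278704 + 0.74·7278293 = 5107232.820, which is < 5122337
This sign pattern matches Spur.

Spur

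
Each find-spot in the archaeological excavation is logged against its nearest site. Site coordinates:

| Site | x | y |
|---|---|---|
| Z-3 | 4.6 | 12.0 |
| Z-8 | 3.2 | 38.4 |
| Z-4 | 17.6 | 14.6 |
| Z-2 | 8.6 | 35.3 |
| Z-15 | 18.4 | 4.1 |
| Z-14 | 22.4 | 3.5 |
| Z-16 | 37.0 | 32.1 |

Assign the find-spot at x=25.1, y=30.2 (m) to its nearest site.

Z-16

Squared distances to each site:
Z-3: 751.490; Z-8: 546.850; Z-4: 299.610; Z-2: 298.260; Z-15: 726.100; Z-14: 720.180; Z-16: 145.220.
Minimum at Z-16.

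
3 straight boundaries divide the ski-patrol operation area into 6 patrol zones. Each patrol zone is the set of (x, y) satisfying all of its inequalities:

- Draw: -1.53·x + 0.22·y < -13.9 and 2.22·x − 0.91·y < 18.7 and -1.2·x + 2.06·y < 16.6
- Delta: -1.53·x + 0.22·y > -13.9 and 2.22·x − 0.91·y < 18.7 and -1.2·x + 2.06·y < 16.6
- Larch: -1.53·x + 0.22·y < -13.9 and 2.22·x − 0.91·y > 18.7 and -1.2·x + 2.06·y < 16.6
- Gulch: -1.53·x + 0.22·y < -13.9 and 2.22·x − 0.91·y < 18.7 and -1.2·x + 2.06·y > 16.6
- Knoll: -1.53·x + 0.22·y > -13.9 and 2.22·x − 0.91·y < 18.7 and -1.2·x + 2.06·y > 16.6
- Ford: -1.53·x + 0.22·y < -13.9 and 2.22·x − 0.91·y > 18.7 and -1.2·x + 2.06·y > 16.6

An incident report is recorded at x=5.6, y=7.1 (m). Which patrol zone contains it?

-1.53·5.6 + 0.22·7.1 = -7.006, which is > -13.9
2.22·5.6 − 0.91·7.1 = 5.971, which is < 18.7
-1.2·5.6 + 2.06·7.1 = 7.906, which is < 16.6
This sign pattern matches Delta.

Delta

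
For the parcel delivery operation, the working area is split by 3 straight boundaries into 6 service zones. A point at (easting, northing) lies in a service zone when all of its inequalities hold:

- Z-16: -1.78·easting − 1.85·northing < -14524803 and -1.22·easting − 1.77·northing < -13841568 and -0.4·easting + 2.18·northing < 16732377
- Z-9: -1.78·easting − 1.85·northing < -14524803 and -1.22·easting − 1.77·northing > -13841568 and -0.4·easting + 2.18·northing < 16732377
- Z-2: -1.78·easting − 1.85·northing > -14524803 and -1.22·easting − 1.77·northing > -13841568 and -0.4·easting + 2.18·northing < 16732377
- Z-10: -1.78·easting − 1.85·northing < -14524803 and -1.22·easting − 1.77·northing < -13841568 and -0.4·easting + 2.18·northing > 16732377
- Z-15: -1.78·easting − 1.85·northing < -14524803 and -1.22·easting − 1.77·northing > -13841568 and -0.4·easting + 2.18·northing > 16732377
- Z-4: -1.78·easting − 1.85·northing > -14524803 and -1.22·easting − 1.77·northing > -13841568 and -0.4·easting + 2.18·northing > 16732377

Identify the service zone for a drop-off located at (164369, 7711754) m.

-1.78·164369 − 1.85·7711754 = -14559321.720, which is < -14524803
-1.22·164369 − 1.77·7711754 = -13850334.760, which is < -13841568
-0.4·164369 + 2.18·7711754 = 16745876.120, which is > 16732377
This sign pattern matches Z-10.

Z-10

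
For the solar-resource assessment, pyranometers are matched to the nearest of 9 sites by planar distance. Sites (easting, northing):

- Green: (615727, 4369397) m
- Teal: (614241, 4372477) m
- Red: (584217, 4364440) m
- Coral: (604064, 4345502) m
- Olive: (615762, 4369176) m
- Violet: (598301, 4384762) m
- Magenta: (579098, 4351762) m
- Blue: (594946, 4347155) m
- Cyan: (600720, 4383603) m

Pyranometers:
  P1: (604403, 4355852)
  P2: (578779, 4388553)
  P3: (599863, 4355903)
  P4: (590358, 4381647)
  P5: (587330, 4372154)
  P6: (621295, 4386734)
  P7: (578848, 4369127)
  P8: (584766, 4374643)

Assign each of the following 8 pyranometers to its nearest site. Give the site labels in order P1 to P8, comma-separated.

P1 → Coral (d²=107237421.00)
P2 → Violet (d²=395480165.00)
P3 → Blue (d²=100704393.00)
P4 → Violet (d²=72794474.00)
P5 → Red (d²=69196565.00)
P6 → Teal (d²=253020965.00)
P7 → Red (d²=50794130.00)
P8 → Red (d²=104402610.00)

Coral, Violet, Blue, Violet, Red, Teal, Red, Red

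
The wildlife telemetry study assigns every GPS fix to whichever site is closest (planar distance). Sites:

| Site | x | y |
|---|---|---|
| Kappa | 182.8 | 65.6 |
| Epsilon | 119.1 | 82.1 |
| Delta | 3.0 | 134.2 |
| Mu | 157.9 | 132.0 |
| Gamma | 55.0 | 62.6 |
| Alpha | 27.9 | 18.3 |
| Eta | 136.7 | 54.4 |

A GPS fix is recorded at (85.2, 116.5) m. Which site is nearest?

Squared distances to each site:
Kappa: 12116.570; Epsilon: 2332.570; Delta: 7070.130; Mu: 5525.540; Gamma: 3817.250; Alpha: 12926.530; Eta: 6508.660.
Minimum at Epsilon.

Epsilon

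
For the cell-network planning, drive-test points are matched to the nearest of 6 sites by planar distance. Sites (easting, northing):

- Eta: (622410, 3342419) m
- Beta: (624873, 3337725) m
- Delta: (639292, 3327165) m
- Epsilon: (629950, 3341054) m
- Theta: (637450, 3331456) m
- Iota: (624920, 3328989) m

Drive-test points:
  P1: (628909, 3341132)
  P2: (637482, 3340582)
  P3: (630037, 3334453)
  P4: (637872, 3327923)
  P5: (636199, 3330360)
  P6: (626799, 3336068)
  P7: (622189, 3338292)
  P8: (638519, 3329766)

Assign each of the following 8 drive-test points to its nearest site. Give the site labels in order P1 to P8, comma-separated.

Epsilon, Epsilon, Beta, Delta, Theta, Beta, Beta, Theta

P1 → Epsilon (d²=1089765.00)
P2 → Epsilon (d²=56953808.00)
P3 → Beta (d²=37372880.00)
P4 → Delta (d²=2590964.00)
P5 → Theta (d²=2766217.00)
P6 → Beta (d²=6455125.00)
P7 → Beta (d²=7525345.00)
P8 → Theta (d²=3998861.00)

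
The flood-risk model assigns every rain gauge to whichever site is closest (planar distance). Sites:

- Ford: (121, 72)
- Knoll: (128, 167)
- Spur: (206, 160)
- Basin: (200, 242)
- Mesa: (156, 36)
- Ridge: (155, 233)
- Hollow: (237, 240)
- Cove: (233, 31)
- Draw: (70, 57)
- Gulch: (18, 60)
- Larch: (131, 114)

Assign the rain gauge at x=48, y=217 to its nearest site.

Squared distances to each site:
Ford: 26354.000; Knoll: 8900.000; Spur: 28213.000; Basin: 23729.000; Mesa: 44425.000; Ridge: 11705.000; Hollow: 36250.000; Cove: 68821.000; Draw: 26084.000; Gulch: 25549.000; Larch: 17498.000.
Minimum at Knoll.

Knoll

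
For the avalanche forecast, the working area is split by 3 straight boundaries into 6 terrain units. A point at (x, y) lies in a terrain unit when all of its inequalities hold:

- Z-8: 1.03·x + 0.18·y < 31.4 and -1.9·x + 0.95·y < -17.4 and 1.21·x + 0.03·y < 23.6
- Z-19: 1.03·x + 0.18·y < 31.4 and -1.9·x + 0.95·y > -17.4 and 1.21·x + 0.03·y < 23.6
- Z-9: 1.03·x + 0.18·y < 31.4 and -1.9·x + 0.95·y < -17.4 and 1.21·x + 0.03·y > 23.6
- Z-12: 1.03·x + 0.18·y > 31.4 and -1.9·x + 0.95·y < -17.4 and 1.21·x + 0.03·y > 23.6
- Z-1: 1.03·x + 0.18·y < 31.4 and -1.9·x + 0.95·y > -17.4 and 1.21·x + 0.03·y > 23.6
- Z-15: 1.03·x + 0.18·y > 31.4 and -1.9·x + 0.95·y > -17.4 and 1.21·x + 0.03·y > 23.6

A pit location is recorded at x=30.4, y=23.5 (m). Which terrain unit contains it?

Z-12

1.03·30.4 + 0.18·23.5 = 35.542, which is > 31.4
-1.9·30.4 + 0.95·23.5 = -35.435, which is < -17.4
1.21·30.4 + 0.03·23.5 = 37.489, which is > 23.6
This sign pattern matches Z-12.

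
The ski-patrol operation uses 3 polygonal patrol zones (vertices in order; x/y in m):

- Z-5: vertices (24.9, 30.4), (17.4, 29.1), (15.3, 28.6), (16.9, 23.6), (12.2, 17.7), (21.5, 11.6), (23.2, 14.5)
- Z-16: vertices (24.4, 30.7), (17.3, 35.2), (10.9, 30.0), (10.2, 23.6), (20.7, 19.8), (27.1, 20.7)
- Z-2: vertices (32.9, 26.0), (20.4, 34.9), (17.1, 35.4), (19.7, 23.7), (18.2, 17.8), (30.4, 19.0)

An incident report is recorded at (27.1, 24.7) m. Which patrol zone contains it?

Z-2

Cast a ray rightward from (27.1, 24.7). For each polygon, the edges (by vertex number in listed order) whose endpoints lie on opposite sides of y = 24.7, where each meets that height, and whether that is right or left of the point:
Z-5: 3–4 at x≈16.55 (left), 7–1 at x≈24.29 (left) → 0 crossings.
Z-16: 3–4 at x≈10.32 (left), 6–1 at x≈26.02 (left) → 0 crossings.
Z-2: 3–4 at x≈19.48 (left), 6–1 at x≈32.44 (right) → 1 crossing.
Only Z-2 has an odd count, so the point is inside Z-2.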